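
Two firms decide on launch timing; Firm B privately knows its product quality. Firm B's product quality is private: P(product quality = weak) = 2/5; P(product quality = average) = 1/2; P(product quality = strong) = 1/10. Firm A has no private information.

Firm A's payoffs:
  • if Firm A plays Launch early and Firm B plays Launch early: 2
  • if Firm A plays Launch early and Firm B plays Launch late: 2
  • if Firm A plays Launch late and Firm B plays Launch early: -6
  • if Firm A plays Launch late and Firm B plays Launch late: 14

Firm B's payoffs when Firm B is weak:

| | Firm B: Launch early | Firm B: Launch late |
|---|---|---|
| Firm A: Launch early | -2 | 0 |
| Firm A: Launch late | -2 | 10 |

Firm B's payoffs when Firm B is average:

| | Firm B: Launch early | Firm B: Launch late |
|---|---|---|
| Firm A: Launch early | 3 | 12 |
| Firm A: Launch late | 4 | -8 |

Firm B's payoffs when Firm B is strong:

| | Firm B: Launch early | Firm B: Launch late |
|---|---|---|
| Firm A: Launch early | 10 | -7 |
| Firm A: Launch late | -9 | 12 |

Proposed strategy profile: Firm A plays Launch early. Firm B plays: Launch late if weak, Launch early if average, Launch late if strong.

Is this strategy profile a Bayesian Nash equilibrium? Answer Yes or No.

No

Firm A plays Launch early: E[Launch early] = 2/5·(2) + 1/2·(2) + 1/10·(2) = 2; E[Launch late] = 4. Not best-responding. ✗
Firm B (product quality weak), facing Launch early: Launch early gives -2, Launch late gives 0. Proposed Launch late is best. ✓
Firm B (product quality average), facing Launch early: Launch early gives 3, Launch late gives 12. Proposed Launch early is not best — profitable deviation exists. ✗
Firm B (product quality strong), facing Launch early: Launch early gives 10, Launch late gives -7. Proposed Launch late is not best — profitable deviation exists. ✗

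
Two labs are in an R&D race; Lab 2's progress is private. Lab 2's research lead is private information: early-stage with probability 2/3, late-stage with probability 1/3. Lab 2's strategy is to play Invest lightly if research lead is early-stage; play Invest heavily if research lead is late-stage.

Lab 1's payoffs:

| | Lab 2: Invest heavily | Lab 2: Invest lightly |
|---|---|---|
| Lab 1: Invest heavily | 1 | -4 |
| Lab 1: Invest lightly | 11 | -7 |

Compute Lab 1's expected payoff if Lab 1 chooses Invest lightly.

E[Invest lightly] = 2/3·(-7) + 1/3·11 = (-14/3) + 11/3 = -1

-1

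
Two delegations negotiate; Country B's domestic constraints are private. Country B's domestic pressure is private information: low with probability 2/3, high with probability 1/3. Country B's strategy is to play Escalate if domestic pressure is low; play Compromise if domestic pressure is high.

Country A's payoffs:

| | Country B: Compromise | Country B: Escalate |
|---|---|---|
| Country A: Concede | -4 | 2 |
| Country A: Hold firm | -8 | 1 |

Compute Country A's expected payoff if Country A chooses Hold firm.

-2

E[Hold firm] = 2/3·1 + 1/3·(-8) = 2/3 + (-8/3) = -2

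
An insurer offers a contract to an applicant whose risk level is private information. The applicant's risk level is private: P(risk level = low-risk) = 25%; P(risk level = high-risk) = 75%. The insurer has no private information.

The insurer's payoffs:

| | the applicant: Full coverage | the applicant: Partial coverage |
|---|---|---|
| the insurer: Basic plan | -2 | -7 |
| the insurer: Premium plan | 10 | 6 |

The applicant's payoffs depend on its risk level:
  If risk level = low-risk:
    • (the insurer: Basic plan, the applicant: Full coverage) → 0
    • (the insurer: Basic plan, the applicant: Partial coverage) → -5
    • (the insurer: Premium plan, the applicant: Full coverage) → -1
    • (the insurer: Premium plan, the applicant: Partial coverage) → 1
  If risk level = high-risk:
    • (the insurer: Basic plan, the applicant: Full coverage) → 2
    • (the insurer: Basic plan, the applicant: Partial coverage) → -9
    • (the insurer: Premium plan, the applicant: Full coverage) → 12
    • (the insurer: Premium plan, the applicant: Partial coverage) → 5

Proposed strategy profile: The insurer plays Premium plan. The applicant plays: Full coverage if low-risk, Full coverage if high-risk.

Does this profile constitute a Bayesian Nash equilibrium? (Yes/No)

The insurer plays Premium plan: E[Premium plan] = 0.25·(10) + 0.75·(10) = 10; E[Basic plan] = -2. Best-responding. ✓
The applicant (risk level low-risk), facing Premium plan: Full coverage gives -1, Partial coverage gives 1. Proposed Full coverage is not best — profitable deviation exists. ✗
The applicant (risk level high-risk), facing Premium plan: Full coverage gives 12, Partial coverage gives 5. Proposed Full coverage is best. ✓

No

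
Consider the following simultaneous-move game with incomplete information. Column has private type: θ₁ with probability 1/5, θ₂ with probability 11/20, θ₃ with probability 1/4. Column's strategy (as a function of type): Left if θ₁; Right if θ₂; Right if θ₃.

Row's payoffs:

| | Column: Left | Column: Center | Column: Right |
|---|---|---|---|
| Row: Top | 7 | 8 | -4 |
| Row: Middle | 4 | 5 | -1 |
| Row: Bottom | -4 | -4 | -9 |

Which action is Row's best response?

Middle

Compute Row's expected payoff for each action, taking the expectation over Column's type.
E[Top] = 1/5·(7) + 11/20·(-4) + 1/4·(-4) = -9/5
E[Middle] = 1/5·(4) + 11/20·(-1) + 1/4·(-1) = 0
E[Bottom] = 1/5·(-4) + 11/20·(-9) + 1/4·(-9) = -8
Best response: Middle (0 is the largest).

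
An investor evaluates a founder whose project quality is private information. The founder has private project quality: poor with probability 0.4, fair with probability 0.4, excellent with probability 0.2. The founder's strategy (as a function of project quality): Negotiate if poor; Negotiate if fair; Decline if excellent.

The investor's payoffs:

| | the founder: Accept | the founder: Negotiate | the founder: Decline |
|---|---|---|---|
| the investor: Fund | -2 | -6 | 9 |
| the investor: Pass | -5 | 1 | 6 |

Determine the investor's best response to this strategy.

Pass

E[Fund] = 0.4·(-6) + 0.4·(-6) + 0.2·(9) = -3
E[Pass] = 0.4·(1) + 0.4·(1) + 0.2·(6) = 2
Best response: Pass (2 is the largest).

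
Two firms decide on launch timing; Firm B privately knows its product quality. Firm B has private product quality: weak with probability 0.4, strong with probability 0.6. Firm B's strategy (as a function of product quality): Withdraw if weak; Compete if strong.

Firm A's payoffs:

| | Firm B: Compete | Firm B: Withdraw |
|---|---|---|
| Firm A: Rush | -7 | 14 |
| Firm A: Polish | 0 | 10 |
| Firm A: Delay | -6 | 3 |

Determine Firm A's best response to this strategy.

Polish

E[Rush] = 0.4·(14) + 0.6·(-7) = 1.4
E[Polish] = 0.4·(10) + 0.6·(0) = 4
E[Delay] = 0.4·(3) + 0.6·(-6) = -2.4
Best response: Polish (4 is the largest).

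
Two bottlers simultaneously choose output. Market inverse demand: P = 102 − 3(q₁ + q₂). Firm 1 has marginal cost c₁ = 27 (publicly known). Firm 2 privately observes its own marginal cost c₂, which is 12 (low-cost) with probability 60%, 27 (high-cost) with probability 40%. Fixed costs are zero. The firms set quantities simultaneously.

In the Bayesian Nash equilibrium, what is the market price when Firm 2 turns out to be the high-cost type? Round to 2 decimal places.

53.50

Type-c best response for Firm 2: q₂(c) = (102 − c)/6 − q₁/2.
Firm 1 maximizes expected profit; its first-order condition is 102 − 6q₁ − 3E[q₂] − 27 = 0.
Substituting E[q₂] and solving: E[c₂] = 18, so q₁ = (102 − 2·27 + 18)/9 = 7.33333.
q₂(high-cost) = 8.83333, so P = 102 − 3·(7.33333 + 8.83333) = 53.5.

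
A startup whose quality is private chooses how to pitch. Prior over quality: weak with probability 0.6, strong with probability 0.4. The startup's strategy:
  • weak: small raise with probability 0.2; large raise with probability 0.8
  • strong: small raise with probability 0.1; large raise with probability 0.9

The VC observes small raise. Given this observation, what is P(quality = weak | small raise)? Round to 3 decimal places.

0.750

P(small raise) = 0.6·0.2 + 0.4·0.1 = 0.16
P(weak | small raise) = (0.6·0.2) / 0.16 = 0.12 / 0.16 = 0.75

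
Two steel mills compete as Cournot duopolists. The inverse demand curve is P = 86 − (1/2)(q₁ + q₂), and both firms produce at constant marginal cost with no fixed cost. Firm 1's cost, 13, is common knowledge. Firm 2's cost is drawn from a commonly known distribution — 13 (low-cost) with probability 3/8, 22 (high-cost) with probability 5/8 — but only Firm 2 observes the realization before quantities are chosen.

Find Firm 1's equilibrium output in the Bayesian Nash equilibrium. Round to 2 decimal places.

Firm 2 with cost c maximizes (86 − (1/2)(q₁+q₂) − c)·q₂, giving q₂(c) = (86 − c − (1/2)q₁).
E[c₂] = 3/8·13 + 5/8·22 = 18.625
Firm 1's FOC against E[q₂] yields q₁ = (86 − 2·13 + E[c₂])/(3/2) = (86 − 26 + 18.625)/(3/2) = 52.4167.

52.42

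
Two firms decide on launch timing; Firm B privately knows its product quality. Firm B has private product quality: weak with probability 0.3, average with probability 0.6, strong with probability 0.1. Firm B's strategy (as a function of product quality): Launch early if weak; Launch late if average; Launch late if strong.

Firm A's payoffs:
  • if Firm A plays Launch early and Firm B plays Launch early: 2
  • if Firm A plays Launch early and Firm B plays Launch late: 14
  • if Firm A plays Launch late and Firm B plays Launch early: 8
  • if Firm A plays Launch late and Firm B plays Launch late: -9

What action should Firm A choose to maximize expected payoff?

Compute Firm A's expected payoff for each action, taking the expectation over Firm B's type.
E[Launch early] = 0.3·(2) + 0.6·(14) + 0.1·(14) = 10.4
E[Launch late] = 0.3·(8) + 0.6·(-9) + 0.1·(-9) = -3.9
Best response: Launch early (10.4 is the largest).

Launch early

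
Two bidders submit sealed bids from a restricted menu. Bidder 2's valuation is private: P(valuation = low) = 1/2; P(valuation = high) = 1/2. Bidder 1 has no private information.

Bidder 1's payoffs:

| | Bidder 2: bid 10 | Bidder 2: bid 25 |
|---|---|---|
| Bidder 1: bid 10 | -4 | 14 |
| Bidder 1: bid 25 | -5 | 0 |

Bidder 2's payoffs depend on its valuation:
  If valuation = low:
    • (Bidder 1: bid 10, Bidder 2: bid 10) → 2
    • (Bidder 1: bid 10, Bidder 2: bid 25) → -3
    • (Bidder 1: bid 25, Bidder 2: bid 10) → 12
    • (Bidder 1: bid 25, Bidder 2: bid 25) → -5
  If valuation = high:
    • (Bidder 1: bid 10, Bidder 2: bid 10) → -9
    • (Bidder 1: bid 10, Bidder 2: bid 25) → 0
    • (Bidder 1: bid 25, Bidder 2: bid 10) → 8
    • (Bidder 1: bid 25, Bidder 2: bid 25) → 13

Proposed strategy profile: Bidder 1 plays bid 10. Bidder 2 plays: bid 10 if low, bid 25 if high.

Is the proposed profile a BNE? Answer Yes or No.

Yes

Bidder 1 plays bid 10: E[bid 10] = 1/2·(-4) + 1/2·(14) = 5; E[bid 25] = -5/2. Best-responding. ✓
Bidder 2 (valuation low), facing bid 10: bid 10 gives 2, bid 25 gives -3. Proposed bid 10 is best. ✓
Bidder 2 (valuation high), facing bid 10: bid 10 gives -9, bid 25 gives 0. Proposed bid 25 is best. ✓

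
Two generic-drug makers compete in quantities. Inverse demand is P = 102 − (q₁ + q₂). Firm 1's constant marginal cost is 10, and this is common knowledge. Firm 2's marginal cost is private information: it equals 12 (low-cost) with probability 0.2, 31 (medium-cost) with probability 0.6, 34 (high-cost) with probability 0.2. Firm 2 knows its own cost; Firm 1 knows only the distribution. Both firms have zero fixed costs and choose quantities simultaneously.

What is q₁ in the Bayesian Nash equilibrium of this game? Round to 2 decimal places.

Type-c best response for Firm 2: q₂(c) = (102 − c)/2 − q₁/2.
Firm 1 maximizes expected profit; its first-order condition is 102 − 2q₁ − E[q₂] − 10 = 0.
Substituting E[q₂] and solving: E[c₂] = 27.8, so q₁ = (102 − 2·10 + 27.8)/3 = 36.6.

36.60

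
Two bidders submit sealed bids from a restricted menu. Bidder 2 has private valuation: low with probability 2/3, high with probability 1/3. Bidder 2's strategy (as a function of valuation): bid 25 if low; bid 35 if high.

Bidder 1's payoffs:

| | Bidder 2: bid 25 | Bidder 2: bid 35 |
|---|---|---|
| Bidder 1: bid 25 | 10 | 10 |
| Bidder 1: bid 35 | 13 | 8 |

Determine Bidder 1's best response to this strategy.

bid 35

E[bid 25] = 2/3·(10) + 1/3·(10) = 10
E[bid 35] = 2/3·(13) + 1/3·(8) = 34/3
Best response: bid 35 (34/3 is the largest).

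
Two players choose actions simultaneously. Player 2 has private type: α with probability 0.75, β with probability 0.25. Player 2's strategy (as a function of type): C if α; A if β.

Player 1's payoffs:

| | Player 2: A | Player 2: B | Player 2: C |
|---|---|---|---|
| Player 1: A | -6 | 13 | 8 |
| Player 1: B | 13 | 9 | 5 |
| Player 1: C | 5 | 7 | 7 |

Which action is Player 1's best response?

E[A] = 0.75·(8) + 0.25·(-6) = 4.5
E[B] = 0.75·(5) + 0.25·(13) = 7
E[C] = 0.75·(7) + 0.25·(5) = 6.5
Best response: B (7 is the largest).

B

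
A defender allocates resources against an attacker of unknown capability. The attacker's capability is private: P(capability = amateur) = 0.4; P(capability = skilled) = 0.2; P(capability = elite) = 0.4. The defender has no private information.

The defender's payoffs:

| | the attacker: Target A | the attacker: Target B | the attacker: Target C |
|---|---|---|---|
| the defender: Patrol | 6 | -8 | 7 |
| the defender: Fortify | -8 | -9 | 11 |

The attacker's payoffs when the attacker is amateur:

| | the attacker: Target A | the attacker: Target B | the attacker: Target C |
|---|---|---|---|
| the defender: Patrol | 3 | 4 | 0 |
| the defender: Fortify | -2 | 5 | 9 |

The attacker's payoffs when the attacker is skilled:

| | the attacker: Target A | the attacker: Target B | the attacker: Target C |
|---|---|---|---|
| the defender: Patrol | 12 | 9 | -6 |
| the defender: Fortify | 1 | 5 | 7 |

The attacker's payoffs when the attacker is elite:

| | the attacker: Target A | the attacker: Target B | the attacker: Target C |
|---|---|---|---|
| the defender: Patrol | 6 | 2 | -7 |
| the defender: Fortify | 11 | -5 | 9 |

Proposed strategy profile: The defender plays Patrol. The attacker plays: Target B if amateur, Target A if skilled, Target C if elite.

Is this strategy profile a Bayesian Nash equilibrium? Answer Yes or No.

A profile is a BNE iff every type of every player is best-responding given beliefs about the other side.
The defender plays Patrol: E[Patrol] = 0.4·(-8) + 0.2·(6) + 0.4·(7) = 0.8; E[Fortify] = -0.8. Best-responding. ✓
The attacker (capability amateur), facing Patrol: Target A gives 3, Target B gives 4, Target C gives 0. Proposed Target B is best. ✓
The attacker (capability skilled), facing Patrol: Target A gives 12, Target B gives 9, Target C gives -6. Proposed Target A is best. ✓
The attacker (capability elite), facing Patrol: Target A gives 6, Target B gives 2, Target C gives -7. Proposed Target C is not best — profitable deviation exists. ✗

No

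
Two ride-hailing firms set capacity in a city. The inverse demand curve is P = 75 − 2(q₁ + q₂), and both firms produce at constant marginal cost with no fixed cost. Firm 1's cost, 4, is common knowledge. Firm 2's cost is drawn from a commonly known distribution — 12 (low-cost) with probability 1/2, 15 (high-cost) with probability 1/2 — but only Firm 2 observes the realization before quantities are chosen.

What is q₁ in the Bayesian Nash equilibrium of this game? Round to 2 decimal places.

Type-c best response for Firm 2: q₂(c) = (75 − c)/4 − q₁/2.
Firm 1 maximizes expected profit; its first-order condition is 75 − 4q₁ − 2E[q₂] − 4 = 0.
Substituting E[q₂] and solving: E[c₂] = 13.5, so q₁ = (75 − 2·4 + 13.5)/6 = 13.4167.

13.42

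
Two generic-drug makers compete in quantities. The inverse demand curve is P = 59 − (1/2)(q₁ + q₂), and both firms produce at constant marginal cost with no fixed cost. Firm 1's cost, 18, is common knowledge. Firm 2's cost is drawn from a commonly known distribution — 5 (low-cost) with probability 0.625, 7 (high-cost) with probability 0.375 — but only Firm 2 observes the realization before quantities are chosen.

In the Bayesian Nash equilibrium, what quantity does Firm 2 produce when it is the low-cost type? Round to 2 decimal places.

Type-c best response for Firm 2: q₂(c) = (59 − c) − q₁/2.
Firm 1 maximizes expected profit; its first-order condition is 59 − q₁ − (1/2)E[q₂] − 18 = 0.
Substituting E[q₂] and solving: E[c₂] = 5.75, so q₁ = (59 − 2·18 + 5.75)/(3/2) = 19.1667.
q₂(low-cost) = (59 − 5 − (1/2)·19.1667) = 44.4167.

44.42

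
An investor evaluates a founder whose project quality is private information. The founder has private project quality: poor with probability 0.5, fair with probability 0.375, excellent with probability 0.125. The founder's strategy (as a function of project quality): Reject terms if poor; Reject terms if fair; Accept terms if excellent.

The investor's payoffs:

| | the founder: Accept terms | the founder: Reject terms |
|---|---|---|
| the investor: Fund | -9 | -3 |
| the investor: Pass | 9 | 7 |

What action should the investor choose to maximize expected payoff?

Pass

E[Fund] = 0.5·(-3) + 0.375·(-3) + 0.125·(-9) = -3.75
E[Pass] = 0.5·(7) + 0.375·(7) + 0.125·(9) = 7.25
Best response: Pass (7.25 is the largest).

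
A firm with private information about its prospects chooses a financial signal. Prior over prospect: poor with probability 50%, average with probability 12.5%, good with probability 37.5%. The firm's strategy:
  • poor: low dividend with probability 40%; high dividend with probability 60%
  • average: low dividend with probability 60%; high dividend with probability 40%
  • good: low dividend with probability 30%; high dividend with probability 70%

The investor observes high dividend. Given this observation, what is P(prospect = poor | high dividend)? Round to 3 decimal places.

0.490

P(high dividend) = 0.5·0.6 + 0.125·0.4 + 0.375·0.7 = 0.6125
P(poor | high dividend) = (0.5·0.6) / 0.6125 = 0.3 / 0.6125 = 0.489796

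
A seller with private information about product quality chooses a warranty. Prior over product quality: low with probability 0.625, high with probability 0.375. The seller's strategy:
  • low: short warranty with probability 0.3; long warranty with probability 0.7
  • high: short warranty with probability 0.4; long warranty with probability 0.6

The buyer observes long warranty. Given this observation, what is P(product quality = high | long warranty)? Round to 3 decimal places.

0.340

P(long warranty) = 0.625·0.7 + 0.375·0.6 = 0.6625
P(high | long warranty) = (0.375·0.6) / 0.6625 = 0.225 / 0.6625 = 0.339623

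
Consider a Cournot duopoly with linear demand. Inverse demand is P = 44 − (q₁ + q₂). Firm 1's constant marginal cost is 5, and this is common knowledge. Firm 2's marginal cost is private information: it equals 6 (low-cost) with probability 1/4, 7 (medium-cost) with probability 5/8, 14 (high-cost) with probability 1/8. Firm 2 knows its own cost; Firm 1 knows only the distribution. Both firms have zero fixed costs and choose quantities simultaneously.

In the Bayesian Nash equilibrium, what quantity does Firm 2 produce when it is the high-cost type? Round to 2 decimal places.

8.06

Each type of Firm 2 best-responds to q₁; Firm 1 best-responds to the expected q₂ over Firm 2's types.
Firm 2 with cost c maximizes (44 − (q₁+q₂) − c)·q₂, giving q₂(c) = (44 − c − q₁)/2.
E[c₂] = 1/4·6 + 5/8·7 + 1/8·14 = 7.625
Firm 1's FOC against E[q₂] yields q₁ = (44 − 2·5 + E[c₂])/3 = (44 − 10 + 7.625)/3 = 13.875.
q₂(high-cost) = (44 − 14 − 13.875)/2 = 8.0625.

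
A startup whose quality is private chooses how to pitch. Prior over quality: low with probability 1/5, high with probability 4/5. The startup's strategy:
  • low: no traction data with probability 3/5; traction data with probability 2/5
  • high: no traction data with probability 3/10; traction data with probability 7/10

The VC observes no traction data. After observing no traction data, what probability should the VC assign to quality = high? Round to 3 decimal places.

P(no traction data) = (1/5)·(3/5) + (4/5)·(3/10) = 9/25
P(high | no traction data) = ((4/5)·(3/10)) / (9/25) = (6/25) / (9/25) = 2/3

0.667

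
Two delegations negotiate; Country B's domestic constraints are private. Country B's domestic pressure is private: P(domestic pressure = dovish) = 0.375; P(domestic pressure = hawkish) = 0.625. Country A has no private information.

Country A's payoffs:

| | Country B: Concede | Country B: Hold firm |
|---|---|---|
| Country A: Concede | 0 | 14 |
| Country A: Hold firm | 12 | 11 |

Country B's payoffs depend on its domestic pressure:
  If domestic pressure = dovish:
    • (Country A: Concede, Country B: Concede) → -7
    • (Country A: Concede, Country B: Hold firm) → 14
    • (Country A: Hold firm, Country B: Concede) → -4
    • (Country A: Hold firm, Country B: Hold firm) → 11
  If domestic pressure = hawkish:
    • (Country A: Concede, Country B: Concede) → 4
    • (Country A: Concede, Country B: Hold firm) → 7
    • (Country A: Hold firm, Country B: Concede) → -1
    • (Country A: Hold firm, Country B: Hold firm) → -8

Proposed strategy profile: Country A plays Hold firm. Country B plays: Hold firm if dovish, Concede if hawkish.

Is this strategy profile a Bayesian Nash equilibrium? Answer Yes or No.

Yes

A profile is a BNE iff every type of every player is best-responding given beliefs about the other side.
Country A plays Hold firm: E[Hold firm] = 0.375·(11) + 0.625·(12) = 11.625; E[Concede] = 5.25. Best-responding. ✓
Country B (domestic pressure dovish), facing Hold firm: Concede gives -4, Hold firm gives 11. Proposed Hold firm is best. ✓
Country B (domestic pressure hawkish), facing Hold firm: Concede gives -1, Hold firm gives -8. Proposed Concede is best. ✓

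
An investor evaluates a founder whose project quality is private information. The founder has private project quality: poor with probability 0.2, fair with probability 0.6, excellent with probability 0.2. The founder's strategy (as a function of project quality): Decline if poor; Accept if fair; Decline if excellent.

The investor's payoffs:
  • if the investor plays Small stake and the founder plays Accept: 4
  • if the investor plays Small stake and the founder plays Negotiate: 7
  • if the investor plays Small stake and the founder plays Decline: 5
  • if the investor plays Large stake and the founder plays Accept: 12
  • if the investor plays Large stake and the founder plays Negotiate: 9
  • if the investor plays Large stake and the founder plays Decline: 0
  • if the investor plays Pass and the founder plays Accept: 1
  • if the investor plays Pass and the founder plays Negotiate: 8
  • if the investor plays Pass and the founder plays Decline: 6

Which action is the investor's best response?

Large stake

E[Small stake] = 0.2·(5) + 0.6·(4) + 0.2·(5) = 4.4
E[Large stake] = 0.2·(0) + 0.6·(12) + 0.2·(0) = 7.2
E[Pass] = 0.2·(6) + 0.6·(1) + 0.2·(6) = 3
Best response: Large stake (7.2 is the largest).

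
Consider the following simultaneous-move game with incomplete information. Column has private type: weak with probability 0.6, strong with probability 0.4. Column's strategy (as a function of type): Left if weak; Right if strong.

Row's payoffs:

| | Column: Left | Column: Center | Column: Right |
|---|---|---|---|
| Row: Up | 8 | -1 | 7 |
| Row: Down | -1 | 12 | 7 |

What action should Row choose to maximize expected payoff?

E[Up] = 0.6·(8) + 0.4·(7) = 7.6
E[Down] = 0.6·(-1) + 0.4·(7) = 2.2
Best response: Up (7.6 is the largest).

Up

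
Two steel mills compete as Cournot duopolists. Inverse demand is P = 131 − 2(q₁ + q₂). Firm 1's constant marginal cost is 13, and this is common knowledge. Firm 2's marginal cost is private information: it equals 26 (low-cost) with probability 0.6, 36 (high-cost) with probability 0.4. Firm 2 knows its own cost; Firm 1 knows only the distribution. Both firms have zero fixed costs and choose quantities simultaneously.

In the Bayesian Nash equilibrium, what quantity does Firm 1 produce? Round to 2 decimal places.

22.50

Type-c best response for Firm 2: q₂(c) = (131 − c)/4 − q₁/2.
Firm 1 maximizes expected profit; its first-order condition is 131 − 4q₁ − 2E[q₂] − 13 = 0.
Substituting E[q₂] and solving: E[c₂] = 30, so q₁ = (131 − 2·13 + 30)/6 = 22.5.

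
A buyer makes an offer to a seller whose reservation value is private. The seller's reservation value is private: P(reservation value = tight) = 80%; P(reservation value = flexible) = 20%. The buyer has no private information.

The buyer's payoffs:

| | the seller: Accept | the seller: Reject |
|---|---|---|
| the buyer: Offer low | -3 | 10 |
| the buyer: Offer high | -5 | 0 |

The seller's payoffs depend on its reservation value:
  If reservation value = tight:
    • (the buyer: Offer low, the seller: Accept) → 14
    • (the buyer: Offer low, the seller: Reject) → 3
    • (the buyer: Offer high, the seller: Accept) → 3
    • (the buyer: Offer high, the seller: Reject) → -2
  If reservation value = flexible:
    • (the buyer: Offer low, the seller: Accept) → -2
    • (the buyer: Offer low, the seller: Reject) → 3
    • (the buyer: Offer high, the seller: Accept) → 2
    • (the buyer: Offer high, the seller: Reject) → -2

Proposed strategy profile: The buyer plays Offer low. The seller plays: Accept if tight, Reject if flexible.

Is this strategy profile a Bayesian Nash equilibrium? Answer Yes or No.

Yes

The buyer plays Offer low: E[Offer low] = 0.8·(-3) + 0.2·(10) = -0.4; E[Offer high] = -4. Best-responding. ✓
The seller (reservation value tight), facing Offer low: Accept gives 14, Reject gives 3. Proposed Accept is best. ✓
The seller (reservation value flexible), facing Offer low: Accept gives -2, Reject gives 3. Proposed Reject is best. ✓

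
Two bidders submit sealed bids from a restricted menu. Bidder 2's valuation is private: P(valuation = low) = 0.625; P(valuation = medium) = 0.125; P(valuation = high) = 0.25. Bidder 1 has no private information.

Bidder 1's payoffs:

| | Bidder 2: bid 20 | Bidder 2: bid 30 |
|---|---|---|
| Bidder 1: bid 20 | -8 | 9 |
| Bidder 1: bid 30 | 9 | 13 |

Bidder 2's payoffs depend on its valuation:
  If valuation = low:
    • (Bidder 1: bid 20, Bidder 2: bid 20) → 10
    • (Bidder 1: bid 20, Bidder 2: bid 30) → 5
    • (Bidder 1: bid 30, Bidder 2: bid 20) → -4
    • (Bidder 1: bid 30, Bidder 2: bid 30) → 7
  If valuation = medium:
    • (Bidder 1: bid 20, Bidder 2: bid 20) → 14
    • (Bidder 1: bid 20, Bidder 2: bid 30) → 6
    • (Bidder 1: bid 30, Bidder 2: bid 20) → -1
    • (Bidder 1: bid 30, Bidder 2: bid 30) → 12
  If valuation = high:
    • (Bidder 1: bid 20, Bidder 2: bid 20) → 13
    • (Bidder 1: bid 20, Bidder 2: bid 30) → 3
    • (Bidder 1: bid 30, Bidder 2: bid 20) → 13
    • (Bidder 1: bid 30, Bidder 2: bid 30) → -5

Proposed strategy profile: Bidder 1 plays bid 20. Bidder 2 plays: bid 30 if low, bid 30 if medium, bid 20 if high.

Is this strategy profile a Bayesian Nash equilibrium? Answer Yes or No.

No

Bidder 1 plays bid 20: E[bid 20] = 0.625·(9) + 0.125·(9) + 0.25·(-8) = 4.75; E[bid 30] = 12. Not best-responding. ✗
Bidder 2 (valuation low), facing bid 20: bid 20 gives 10, bid 30 gives 5. Proposed bid 30 is not best — profitable deviation exists. ✗
Bidder 2 (valuation medium), facing bid 20: bid 20 gives 14, bid 30 gives 6. Proposed bid 30 is not best — profitable deviation exists. ✗
Bidder 2 (valuation high), facing bid 20: bid 20 gives 13, bid 30 gives 3. Proposed bid 20 is best. ✓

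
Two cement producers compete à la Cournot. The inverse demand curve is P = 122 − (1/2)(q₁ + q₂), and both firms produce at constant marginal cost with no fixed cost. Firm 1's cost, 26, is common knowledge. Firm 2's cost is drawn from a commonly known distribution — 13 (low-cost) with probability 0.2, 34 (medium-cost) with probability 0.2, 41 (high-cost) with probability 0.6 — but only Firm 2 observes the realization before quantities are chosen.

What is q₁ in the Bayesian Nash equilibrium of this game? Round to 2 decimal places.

Type-c best response for Firm 2: q₂(c) = (122 − c) − q₁/2.
Firm 1 maximizes expected profit; its first-order condition is 122 − q₁ − (1/2)E[q₂] − 26 = 0.
Substituting E[q₂] and solving: E[c₂] = 34, so q₁ = (122 − 2·26 + 34)/(3/2) = 69.3333.

69.33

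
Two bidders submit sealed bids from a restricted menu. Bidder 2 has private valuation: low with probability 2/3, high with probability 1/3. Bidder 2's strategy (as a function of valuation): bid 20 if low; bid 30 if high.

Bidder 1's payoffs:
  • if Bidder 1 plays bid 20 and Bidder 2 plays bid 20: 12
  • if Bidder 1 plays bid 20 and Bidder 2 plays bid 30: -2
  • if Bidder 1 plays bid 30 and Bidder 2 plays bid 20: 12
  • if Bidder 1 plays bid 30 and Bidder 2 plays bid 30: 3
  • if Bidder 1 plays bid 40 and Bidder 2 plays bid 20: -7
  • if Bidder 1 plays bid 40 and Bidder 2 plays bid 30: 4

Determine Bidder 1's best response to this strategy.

Compute Bidder 1's expected payoff for each action, taking the expectation over Bidder 2's type.
E[bid 20] = 2/3·(12) + 1/3·(-2) = 22/3
E[bid 30] = 2/3·(12) + 1/3·(3) = 9
E[bid 40] = 2/3·(-7) + 1/3·(4) = -10/3
Best response: bid 30 (9 is the largest).

bid 30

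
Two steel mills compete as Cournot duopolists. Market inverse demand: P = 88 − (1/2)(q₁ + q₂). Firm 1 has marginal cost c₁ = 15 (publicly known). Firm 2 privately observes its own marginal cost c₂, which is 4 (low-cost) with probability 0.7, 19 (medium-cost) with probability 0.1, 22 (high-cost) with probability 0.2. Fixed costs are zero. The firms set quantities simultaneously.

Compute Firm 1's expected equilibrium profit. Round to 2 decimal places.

Type-c best response for Firm 2: q₂(c) = (88 − c) − q₁/2.
Firm 1 maximizes expected profit; its first-order condition is 88 − q₁ − (1/2)E[q₂] − 15 = 0.
Substituting E[q₂] and solving: E[c₂] = 9.1, so q₁ = (88 − 2·15 + 9.1)/(3/2) = 44.7333.
E[P] = 88 − (1/2)·(q₁ + E[q₂]) = 37.3667; Firm 1's expected profit = (E[P] − 15)·q₁ = (37.3667 − 15)·44.7333 = 1000.54.

1000.54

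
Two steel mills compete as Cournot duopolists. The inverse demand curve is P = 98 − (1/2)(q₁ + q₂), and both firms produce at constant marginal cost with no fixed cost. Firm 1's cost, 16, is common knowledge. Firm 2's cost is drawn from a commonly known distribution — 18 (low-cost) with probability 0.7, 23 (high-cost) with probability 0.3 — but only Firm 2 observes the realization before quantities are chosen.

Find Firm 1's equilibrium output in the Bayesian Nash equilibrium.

Firm 2 with cost c maximizes (98 − (1/2)(q₁+q₂) − c)·q₂, giving q₂(c) = (98 − c − (1/2)q₁).
E[c₂] = 0.7·18 + 0.3·23 = 19.5
Firm 1's FOC against E[q₂] yields q₁ = (98 − 2·16 + E[c₂])/(3/2) = (98 − 32 + 19.5)/(3/2) = 57.

57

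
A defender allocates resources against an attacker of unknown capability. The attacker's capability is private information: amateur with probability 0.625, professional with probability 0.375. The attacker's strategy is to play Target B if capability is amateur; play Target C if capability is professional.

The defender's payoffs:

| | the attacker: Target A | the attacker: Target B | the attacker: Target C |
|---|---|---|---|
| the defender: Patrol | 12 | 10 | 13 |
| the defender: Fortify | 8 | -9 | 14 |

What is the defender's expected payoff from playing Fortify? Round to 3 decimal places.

-0.375

Take the expectation over the attacker's capability, weighting each type's action by its prior probability.
E[Fortify] = 0.625·(-9) + 0.375·14 = (-5.625) + 5.25 = -0.375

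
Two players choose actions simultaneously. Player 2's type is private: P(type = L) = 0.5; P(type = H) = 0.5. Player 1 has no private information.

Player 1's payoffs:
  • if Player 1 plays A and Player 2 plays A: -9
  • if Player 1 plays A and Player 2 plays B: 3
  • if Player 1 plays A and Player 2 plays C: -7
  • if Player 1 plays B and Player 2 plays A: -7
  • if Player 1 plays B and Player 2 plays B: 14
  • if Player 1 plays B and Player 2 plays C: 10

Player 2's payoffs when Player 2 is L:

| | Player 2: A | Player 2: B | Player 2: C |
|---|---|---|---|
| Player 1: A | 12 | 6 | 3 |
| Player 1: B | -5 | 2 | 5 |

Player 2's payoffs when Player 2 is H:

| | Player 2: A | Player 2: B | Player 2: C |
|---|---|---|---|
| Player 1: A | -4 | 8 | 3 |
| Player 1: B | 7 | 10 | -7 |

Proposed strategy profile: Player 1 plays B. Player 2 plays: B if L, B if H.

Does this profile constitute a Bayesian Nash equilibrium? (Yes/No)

Player 1 plays B: E[B] = 0.5·(14) + 0.5·(14) = 14; E[A] = 3. Best-responding. ✓
Player 2 (type L), facing B: A gives -5, B gives 2, C gives 5. Proposed B is not best — profitable deviation exists. ✗
Player 2 (type H), facing B: A gives 7, B gives 10, C gives -7. Proposed B is best. ✓

No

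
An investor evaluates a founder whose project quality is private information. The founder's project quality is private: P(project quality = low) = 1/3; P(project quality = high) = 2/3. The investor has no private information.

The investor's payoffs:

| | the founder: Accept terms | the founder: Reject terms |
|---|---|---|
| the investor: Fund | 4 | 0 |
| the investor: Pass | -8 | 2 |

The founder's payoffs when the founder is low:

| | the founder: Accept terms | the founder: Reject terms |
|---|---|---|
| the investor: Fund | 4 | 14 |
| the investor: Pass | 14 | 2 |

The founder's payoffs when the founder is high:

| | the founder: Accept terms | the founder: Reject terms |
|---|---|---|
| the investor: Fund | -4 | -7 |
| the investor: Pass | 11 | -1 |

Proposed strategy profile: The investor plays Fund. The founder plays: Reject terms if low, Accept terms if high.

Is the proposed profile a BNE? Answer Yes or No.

The investor plays Fund: E[Fund] = 1/3·(0) + 2/3·(4) = 8/3; E[Pass] = -14/3. Best-responding. ✓
The founder (project quality low), facing Fund: Accept terms gives 4, Reject terms gives 14. Proposed Reject terms is best. ✓
The founder (project quality high), facing Fund: Accept terms gives -4, Reject terms gives -7. Proposed Accept terms is best. ✓

Yes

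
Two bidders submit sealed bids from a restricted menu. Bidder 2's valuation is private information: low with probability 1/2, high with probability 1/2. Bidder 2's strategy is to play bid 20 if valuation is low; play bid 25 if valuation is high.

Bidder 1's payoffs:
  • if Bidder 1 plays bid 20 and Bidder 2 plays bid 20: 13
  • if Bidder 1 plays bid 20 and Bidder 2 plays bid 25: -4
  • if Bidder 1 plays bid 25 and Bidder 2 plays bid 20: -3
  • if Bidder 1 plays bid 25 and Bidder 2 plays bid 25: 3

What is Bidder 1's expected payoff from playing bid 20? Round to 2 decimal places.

4.50

Take the expectation over Bidder 2's valuation, weighting each type's action by its prior probability.
E[bid 20] = 1/2·13 + 1/2·(-4) = 13/2 + (-2) = 9/2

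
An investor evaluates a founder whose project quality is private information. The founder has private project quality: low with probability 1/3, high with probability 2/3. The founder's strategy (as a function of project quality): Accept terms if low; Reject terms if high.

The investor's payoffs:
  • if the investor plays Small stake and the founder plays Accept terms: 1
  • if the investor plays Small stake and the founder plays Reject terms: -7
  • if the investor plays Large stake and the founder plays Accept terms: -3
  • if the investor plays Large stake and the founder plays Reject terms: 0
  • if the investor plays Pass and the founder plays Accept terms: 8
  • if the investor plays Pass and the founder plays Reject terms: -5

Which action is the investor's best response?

Pass

E[Small stake] = 1/3·(1) + 2/3·(-7) = -13/3
E[Large stake] = 1/3·(-3) + 2/3·(0) = -1
E[Pass] = 1/3·(8) + 2/3·(-5) = -2/3
Best response: Pass (-2/3 is the largest).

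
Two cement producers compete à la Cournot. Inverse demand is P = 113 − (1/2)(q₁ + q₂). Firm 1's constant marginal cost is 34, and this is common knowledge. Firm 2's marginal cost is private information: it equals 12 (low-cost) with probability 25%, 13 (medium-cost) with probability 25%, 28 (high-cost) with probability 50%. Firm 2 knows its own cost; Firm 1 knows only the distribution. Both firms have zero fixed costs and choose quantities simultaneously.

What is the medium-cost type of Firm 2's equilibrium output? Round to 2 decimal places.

Firm 2 with cost c maximizes (113 − (1/2)(q₁+q₂) − c)·q₂, giving q₂(c) = (113 − c − (1/2)q₁).
E[c₂] = 0.25·12 + 0.25·13 + 0.5·28 = 20.25
Firm 1's FOC against E[q₂] yields q₁ = (113 − 2·34 + E[c₂])/(3/2) = (113 − 68 + 20.25)/(3/2) = 43.5.
q₂(medium-cost) = (113 − 13 − (1/2)·43.5) = 78.25.

78.25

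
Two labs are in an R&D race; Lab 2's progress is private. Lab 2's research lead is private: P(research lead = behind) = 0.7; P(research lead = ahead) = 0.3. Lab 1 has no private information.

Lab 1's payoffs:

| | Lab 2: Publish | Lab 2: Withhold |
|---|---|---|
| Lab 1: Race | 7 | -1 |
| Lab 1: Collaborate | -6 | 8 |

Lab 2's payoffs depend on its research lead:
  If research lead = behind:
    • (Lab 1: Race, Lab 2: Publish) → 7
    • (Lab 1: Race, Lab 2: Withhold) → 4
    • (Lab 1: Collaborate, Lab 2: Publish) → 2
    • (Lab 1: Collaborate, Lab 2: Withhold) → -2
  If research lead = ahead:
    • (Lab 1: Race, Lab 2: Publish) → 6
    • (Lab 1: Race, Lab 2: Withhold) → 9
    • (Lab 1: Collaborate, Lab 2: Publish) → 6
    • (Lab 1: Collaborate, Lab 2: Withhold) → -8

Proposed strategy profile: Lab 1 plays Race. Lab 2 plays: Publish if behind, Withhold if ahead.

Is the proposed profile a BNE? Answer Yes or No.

Lab 1 plays Race: E[Race] = 0.7·(7) + 0.3·(-1) = 4.6; E[Collaborate] = -1.8. Best-responding. ✓
Lab 2 (research lead behind), facing Race: Publish gives 7, Withhold gives 4. Proposed Publish is best. ✓
Lab 2 (research lead ahead), facing Race: Publish gives 6, Withhold gives 9. Proposed Withhold is best. ✓

Yes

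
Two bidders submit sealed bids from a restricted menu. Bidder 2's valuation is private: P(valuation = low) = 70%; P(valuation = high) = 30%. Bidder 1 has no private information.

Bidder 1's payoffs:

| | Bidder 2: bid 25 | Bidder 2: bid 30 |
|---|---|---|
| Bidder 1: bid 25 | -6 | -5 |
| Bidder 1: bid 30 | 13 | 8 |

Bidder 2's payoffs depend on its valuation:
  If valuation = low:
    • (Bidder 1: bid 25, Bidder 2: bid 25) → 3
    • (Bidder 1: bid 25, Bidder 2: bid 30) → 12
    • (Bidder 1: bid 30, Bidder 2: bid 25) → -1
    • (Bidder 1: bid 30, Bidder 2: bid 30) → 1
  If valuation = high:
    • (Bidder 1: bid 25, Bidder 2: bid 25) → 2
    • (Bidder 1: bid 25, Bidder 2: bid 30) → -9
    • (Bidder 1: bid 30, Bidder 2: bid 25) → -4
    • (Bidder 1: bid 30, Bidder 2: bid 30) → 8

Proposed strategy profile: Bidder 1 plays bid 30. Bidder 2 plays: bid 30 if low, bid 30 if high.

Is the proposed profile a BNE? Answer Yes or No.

Yes

Bidder 1 plays bid 30: E[bid 30] = 0.7·(8) + 0.3·(8) = 8; E[bid 25] = -5. Best-responding. ✓
Bidder 2 (valuation low), facing bid 30: bid 25 gives -1, bid 30 gives 1. Proposed bid 30 is best. ✓
Bidder 2 (valuation high), facing bid 30: bid 25 gives -4, bid 30 gives 8. Proposed bid 30 is best. ✓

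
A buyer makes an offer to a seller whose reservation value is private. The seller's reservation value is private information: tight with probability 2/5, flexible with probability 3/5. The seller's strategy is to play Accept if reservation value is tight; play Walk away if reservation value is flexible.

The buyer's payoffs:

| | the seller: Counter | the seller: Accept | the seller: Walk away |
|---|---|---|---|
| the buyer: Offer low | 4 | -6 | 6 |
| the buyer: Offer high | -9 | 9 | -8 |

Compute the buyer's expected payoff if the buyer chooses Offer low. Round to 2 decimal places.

E[Offer low] = 2/5·(-6) + 3/5·6 = (-12/5) + 18/5 = 6/5

1.20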